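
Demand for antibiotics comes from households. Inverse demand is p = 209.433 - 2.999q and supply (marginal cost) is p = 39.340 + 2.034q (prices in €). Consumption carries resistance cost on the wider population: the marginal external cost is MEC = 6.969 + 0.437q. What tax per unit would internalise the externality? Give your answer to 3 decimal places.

Social marginal benefit = demand − MEC = 202.464 - 3.436q.
Set SMB = MC: 202.464 - 3.436q = 39.340 + 2.034q → q* = 29.8216.
The Pigouvian tax equals MEC at q*: 6.969 + 0.437×29.8216 = 20.0010.

tax = €20.001 per unit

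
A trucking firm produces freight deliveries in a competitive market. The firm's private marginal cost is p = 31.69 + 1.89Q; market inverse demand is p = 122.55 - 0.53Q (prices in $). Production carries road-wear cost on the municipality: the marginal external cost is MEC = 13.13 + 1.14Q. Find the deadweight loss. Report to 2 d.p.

DWL = $439.38

Market equilibrium (private): 31.69 + 1.89Q = 122.55 - 0.53Q → Q_m = 37.5455.
Social marginal cost = private MC + MEC = 44.82 + 3.03Q.
Set SMC = demand: 44.82 + 3.03Q = 122.55 - 0.53Q → Q* = 21.8343.
Between Q* and Q_m the wedge SMC − demand runs linearly from 0 to MEC(Q_m), so the loss is a triangle.
DWL = ½ × 15.7112 × 55.9318 = 439.3778.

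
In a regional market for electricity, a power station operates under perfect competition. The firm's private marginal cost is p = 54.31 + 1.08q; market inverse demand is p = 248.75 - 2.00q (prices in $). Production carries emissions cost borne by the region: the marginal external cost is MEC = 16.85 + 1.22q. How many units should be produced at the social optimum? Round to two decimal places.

q* = 41.30

Social marginal cost = private MC + MEC = 71.16 + 2.30q.
Set SMC = demand: 71.16 + 2.30q = 248.75 - 2.00q → q* = 41.3000.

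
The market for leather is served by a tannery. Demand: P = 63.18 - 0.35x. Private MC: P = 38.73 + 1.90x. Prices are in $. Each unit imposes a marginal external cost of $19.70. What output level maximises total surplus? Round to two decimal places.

Social marginal cost = private MC + MEC = 58.43 + 1.90x.
Set SMC = demand: 58.43 + 1.90x = 63.18 - 0.35x → x* = 2.1111.

x* = 2.11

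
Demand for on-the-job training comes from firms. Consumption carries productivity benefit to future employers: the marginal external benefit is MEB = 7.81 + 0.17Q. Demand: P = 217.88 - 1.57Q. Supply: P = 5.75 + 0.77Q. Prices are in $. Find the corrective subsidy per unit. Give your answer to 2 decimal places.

subsidy = $25.04 per unit

Social marginal benefit = demand + MEB = 225.69 - 1.40Q.
Set SMB = MC: 225.69 - 1.40Q = 5.75 + 0.77Q → Q* = 101.3548.
The Pigouvian subsidy equals MEB at Q*: 7.81 + 0.17×101.3548 = 25.0403.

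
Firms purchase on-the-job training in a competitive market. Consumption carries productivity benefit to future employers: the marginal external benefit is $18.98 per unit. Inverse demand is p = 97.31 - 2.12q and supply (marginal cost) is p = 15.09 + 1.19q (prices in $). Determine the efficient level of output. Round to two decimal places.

q* = 30.57

Social marginal benefit = demand + MEB = 116.29 - 2.12q.
Set SMB = MC: 116.29 - 2.12q = 15.09 + 1.19q → q* = 30.5740.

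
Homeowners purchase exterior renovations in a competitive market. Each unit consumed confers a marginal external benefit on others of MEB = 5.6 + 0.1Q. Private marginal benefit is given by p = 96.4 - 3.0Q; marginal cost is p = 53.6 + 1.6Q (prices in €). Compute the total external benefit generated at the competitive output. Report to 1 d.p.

Market equilibrium (private): 53.6 + 1.6Q = 96.4 - 3.0Q → Q_m = 9.3043.
Total external benefit = ∫₀^{Q_m} (5.6 + 0.1Q) dQ = 5.6×9.3043 + ½×0.1×9.3043² = 56.4326.

€56.4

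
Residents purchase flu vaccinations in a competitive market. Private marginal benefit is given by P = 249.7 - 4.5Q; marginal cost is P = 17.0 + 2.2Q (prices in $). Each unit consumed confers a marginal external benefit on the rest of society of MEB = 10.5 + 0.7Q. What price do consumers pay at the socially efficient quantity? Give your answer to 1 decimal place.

P = $67.3

Social marginal benefit = demand + MEB = 260.2 - 3.8Q.
Set SMB = MC: 260.2 - 3.8Q = 17.0 + 2.2Q → Q* = 40.5333.
Consumer price on the demand curve at Q*: 249.7 − 4.5×40.5333 = 67.3002.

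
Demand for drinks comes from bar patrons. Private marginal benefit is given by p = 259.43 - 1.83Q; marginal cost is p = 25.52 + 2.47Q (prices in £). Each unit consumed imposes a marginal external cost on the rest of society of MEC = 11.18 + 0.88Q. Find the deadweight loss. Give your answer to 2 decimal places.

Market equilibrium (private): 25.52 + 2.47Q = 259.43 - 1.83Q → Q_m = 54.3977.
Social marginal benefit = demand − MEC = 248.25 - 2.71Q.
Set SMB = MC: 248.25 - 2.71Q = 25.52 + 2.47Q → Q* = 42.9981.
The loss is the area between SMB and MC from Q* to Q_m; with linear curves that's a triangle of height MEC(Q_m).
DWL = ½ × 11.3996 × 59.0500 = 336.5732.

DWL = £336.57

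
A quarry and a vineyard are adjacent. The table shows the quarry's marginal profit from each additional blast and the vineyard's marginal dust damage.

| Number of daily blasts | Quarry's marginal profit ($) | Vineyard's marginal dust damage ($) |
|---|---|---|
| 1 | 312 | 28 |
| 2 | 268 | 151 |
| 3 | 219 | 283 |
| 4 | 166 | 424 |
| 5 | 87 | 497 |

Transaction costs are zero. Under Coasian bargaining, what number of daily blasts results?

2

Bargaining reaches the level where marginal profit last exceeds marginal dust damage.
That holds through level 2 (268 ≥ 151) but not at 3 (219 < 283).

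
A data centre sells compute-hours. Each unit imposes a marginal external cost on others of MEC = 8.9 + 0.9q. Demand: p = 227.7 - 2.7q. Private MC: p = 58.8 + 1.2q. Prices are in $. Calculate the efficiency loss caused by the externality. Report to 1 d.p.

DWL = $238.8

Market equilibrium (private): 58.8 + 1.2q = 227.7 - 2.7q → q_m = 43.3077.
Social marginal cost = private MC + MEC = 67.7 + 2.1q.
Set SMC = demand: 67.7 + 2.1q = 227.7 - 2.7q → q* = 33.3333.
Between q* and q_m the wedge SMC − demand runs linearly from 0 to MEC(q_m), so the loss is a triangle.
DWL = ½ × 9.9744 × 47.8769 = 238.7717.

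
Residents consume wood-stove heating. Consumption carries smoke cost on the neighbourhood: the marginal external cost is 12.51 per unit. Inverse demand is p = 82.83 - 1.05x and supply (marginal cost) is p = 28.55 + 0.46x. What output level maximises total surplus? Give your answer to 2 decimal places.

x* = 27.66

Social marginal benefit = demand − MEC = 70.32 - 1.05x.
Set SMB = MC: 70.32 - 1.05x = 28.55 + 0.46x → x* = 27.6623.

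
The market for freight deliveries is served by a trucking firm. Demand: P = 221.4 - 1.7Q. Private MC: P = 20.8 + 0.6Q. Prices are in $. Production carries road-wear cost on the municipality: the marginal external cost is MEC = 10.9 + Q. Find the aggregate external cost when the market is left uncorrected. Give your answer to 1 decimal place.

Market equilibrium (private): 20.8 + 0.6Q = 221.4 - 1.7Q → Q_m = 87.2174.
Total external cost = ∫₀^{Q_m} (10.9 + 1.0Q) dQ = 10.9×87.2174 + ½×1.0×87.2174² = 4754.1071.

$4754.1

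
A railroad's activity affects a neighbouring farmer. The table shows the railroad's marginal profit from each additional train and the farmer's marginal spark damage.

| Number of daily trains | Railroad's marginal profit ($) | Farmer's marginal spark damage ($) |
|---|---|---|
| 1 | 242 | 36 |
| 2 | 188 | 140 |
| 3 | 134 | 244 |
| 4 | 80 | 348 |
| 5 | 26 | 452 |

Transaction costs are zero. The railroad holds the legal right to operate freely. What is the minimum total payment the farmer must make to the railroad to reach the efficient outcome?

$240

Left alone the railroad would choose level 5 (marginal profit stays positive).
Efficient level: k* = 2 (marginal profit ≥ marginal spark damage through 2).
The farmer must at least cover the railroad's forgone profit from cutting 5→2: 134 + 80 + 26 = 240.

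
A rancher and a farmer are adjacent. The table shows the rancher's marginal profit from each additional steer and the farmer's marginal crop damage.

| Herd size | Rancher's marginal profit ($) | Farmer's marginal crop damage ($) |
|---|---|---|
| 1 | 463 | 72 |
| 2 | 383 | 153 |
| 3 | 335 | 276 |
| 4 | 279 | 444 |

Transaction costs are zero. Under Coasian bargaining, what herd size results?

3

Bargaining reaches the level where marginal profit last exceeds marginal crop damage.
That holds through level 3 (335 ≥ 276) but not at 4 (279 < 444).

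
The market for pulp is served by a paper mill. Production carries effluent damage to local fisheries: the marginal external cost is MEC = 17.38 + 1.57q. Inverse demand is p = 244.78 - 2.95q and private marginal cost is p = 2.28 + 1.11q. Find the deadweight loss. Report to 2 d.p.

DWL = 1097.28

Market equilibrium (private): 2.28 + 1.11q = 244.78 - 2.95q → q_m = 59.7291.
Social marginal cost = private MC + MEC = 19.66 + 2.68q.
Set SMC = demand: 19.66 + 2.68q = 244.78 - 2.95q → q* = 39.9858.
The welfare-loss triangle has base |q_m − q*| and height MEC(q_m) (the vertical gap between SMC and demand is zero at q* and MEC at q_m).
DWL = ½ × 19.7433 × 111.1546 = 1097.2793.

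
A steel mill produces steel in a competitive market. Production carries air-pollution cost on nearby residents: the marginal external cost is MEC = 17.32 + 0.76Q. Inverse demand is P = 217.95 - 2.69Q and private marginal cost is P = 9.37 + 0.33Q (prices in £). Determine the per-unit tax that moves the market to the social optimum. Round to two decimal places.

Social marginal cost = private MC + MEC = 26.69 + 1.09Q.
Set SMC = demand: 26.69 + 1.09Q = 217.95 - 2.69Q → Q* = 50.5979.
The Pigouvian tax equals MEC at Q*: 17.32 + 0.76×50.5979 = 55.7744.

tax = £55.77 per unit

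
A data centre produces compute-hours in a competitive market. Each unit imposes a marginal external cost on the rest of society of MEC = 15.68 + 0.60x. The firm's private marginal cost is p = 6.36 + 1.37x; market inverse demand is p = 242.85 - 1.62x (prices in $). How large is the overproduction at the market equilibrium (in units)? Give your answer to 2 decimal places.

17.59 units

Market equilibrium (private): 6.36 + 1.37x = 242.85 - 1.62x → x_m = 79.0936.
Social marginal cost = private MC + MEC = 22.04 + 1.97x.
Set SMC = demand: 22.04 + 1.97x = 242.85 - 1.62x → x* = 61.5070.
Gap = |79.0936 − 61.5070| = 17.5866.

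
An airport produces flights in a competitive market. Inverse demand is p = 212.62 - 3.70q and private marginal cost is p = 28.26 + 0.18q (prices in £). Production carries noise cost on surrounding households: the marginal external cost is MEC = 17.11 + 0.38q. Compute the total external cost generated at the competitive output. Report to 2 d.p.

£1241.96

Market equilibrium (private): 28.26 + 0.18q = 212.62 - 3.70q → q_m = 47.5155.
Total external cost = ∫₀^{q_m} (17.11 + 0.38q) dq = 17.11×47.5155 + ½×0.38×47.5155² = 1241.9575.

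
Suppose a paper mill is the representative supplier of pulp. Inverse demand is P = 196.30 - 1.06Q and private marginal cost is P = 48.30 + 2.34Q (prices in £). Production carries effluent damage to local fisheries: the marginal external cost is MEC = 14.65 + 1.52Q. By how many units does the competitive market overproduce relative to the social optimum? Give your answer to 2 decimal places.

Market equilibrium (private): 48.30 + 2.34Q = 196.30 - 1.06Q → Q_m = 43.5294.
Social marginal cost = private MC + MEC = 62.95 + 3.86Q.
Set SMC = demand: 62.95 + 3.86Q = 196.30 - 1.06Q → Q* = 27.1037.
Gap = |43.5294 − 27.1037| = 16.4257.

16.43 units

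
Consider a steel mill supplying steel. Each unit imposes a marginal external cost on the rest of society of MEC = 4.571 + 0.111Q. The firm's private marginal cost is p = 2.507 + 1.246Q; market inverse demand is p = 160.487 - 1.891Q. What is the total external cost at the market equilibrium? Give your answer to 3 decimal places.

370.953

Market equilibrium (private): 2.507 + 1.246Q = 160.487 - 1.891Q → Q_m = 50.3602.
Total external cost = ∫₀^{Q_m} (4.571 + 0.111Q) dQ = 4.571×50.3602 + ½×0.111×50.3602² = 370.9528.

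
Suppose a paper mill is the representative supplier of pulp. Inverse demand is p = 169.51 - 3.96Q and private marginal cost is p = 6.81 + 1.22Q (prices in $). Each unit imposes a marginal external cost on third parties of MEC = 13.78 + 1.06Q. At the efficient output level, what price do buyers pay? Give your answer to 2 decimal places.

Social marginal cost = private MC + MEC = 20.59 + 2.28Q.
Set SMC = demand: 20.59 + 2.28Q = 169.51 - 3.96Q → Q* = 23.8654.
Consumer price on the demand curve at Q*: 169.51 − 3.96×23.8654 = 75.0030.

P = $75.00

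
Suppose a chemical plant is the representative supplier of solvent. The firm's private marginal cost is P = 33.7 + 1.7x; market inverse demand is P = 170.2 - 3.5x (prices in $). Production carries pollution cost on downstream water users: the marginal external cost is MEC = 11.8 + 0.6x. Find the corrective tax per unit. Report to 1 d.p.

Social marginal cost = private MC + MEC = 45.5 + 2.3x.
Set SMC = demand: 45.5 + 2.3x = 170.2 - 3.5x → x* = 21.5000.
The Pigouvian tax equals MEC at x*: 11.8 + 0.6×21.5000 = 24.7000.

tax = $24.7 per unit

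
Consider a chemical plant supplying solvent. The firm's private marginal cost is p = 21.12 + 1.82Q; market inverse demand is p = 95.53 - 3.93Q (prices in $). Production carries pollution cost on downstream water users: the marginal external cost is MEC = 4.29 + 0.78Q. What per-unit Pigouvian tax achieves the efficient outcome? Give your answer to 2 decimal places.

Social marginal cost = private MC + MEC = 25.41 + 2.60Q.
Set SMC = demand: 25.41 + 2.60Q = 95.53 - 3.93Q → Q* = 10.7381.
The Pigouvian tax equals MEC at Q*: 4.29 + 0.78×10.7381 = 12.6657.

tax = $12.67 per unit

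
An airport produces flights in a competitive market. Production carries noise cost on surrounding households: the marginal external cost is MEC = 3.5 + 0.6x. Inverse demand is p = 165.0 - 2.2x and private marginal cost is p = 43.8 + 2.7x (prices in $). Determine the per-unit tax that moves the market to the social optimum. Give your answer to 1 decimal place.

tax = $16.3 per unit

Social marginal cost = private MC + MEC = 47.3 + 3.3x.
Set SMC = demand: 47.3 + 3.3x = 165.0 - 2.2x → x* = 21.4000.
The Pigouvian tax equals MEC at x*: 3.5 + 0.6×21.4000 = 16.3400.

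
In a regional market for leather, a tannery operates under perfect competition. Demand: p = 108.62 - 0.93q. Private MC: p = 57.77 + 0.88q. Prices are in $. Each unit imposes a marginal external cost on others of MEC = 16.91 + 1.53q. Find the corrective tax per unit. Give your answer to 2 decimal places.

tax = $32.46 per unit

Social marginal cost = private MC + MEC = 74.68 + 2.41q.
Set SMC = demand: 74.68 + 2.41q = 108.62 - 0.93q → q* = 10.1617.
The Pigouvian tax equals MEC at q*: 16.91 + 1.53×10.1617 = 32.4574.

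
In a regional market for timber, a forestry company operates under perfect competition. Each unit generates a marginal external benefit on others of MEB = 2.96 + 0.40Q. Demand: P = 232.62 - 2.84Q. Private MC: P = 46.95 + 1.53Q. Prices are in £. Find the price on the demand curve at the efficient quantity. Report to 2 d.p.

P = £97.68

Social marginal cost = private MC − MEB = 43.99 + 1.13Q.
Set SMC = demand: 43.99 + 1.13Q = 232.62 - 2.84Q → Q* = 47.5139.
Consumer price on the demand curve at Q*: 232.62 − 2.84×47.5139 = 97.6805.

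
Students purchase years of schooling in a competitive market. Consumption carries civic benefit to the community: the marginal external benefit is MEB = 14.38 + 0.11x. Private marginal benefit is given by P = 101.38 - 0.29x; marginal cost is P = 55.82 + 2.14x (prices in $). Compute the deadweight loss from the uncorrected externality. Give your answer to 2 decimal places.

DWL = $58.27

Market equilibrium (private): 55.82 + 2.14x = 101.38 - 0.29x → x_m = 18.7490.
Social marginal benefit = demand + MEB = 115.76 - 0.18x.
Set SMB = MC: 115.76 - 0.18x = 55.82 + 2.14x → x* = 25.8362.
The welfare-loss triangle has base |x_m − x*| and height MEB(x_m) (the vertical gap between SMB and MC is zero at x* and MEB at x_m).
DWL = ½ × 7.0872 × 16.4424 = 58.2653.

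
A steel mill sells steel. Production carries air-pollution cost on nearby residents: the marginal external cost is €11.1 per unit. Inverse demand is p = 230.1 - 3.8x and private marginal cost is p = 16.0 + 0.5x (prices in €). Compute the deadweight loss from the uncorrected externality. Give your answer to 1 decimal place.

DWL = €14.3

Market equilibrium (private): 16.0 + 0.5x = 230.1 - 3.8x → x_m = 49.7907.
Social marginal cost = private MC + MEC = 27.1 + 0.5x.
Set SMC = demand: 27.1 + 0.5x = 230.1 - 3.8x → x* = 47.2093.
Between x* and x_m the wedge SMC − demand runs linearly from 0 to MEC(x_m), so the loss is a triangle.
DWL = ½ × 2.5814 × 11.1000 = 14.3268.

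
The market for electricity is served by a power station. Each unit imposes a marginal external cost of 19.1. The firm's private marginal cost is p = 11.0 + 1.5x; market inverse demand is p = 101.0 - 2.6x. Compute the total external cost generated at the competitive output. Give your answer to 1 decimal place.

Market equilibrium (private): 11.0 + 1.5x = 101.0 - 2.6x → x_m = 21.9512.
Total external cost = MEC × x_m = 19.1 × 21.9512 = 419.2679.

419.3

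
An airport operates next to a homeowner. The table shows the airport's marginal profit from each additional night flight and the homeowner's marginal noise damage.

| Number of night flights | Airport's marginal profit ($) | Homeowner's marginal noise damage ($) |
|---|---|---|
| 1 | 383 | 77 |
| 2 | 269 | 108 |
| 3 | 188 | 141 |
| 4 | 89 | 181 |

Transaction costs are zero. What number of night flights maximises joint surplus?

3

Bargaining reaches the level where marginal profit last exceeds marginal noise damage.
That holds through level 3 (188 ≥ 141) but not at 4 (89 < 181).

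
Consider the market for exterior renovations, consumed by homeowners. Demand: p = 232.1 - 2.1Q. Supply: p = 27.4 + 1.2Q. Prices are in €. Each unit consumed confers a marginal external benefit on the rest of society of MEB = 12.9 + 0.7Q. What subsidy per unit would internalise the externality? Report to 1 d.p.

subsidy = €71.5 per unit

Social marginal benefit = demand + MEB = 245.0 - 1.4Q.
Set SMB = MC: 245.0 - 1.4Q = 27.4 + 1.2Q → Q* = 83.6923.
The Pigouvian subsidy equals MEB at Q*: 12.9 + 0.7×83.6923 = 71.4846.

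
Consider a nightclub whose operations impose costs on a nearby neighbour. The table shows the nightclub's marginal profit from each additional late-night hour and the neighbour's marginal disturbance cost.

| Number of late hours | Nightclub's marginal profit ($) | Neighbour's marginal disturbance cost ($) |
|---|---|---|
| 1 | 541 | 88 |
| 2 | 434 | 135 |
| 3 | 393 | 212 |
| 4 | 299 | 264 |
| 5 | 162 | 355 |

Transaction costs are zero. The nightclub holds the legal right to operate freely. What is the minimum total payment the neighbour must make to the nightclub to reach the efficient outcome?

Left alone the nightclub would choose level 5 (marginal profit stays positive).
Efficient level: k* = 4 (marginal profit ≥ marginal disturbance cost through 4).
The neighbour must at least cover the nightclub's forgone profit from cutting 5→4: 162 = 162.

$162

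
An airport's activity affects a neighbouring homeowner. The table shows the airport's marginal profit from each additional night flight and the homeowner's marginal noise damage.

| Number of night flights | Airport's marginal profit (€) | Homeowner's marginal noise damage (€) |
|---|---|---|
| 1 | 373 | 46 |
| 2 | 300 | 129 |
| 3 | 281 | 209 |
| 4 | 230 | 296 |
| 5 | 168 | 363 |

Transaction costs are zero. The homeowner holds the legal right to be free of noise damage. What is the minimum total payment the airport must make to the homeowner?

Efficient level: marginal profit ≥ marginal noise damage through level 3, so k* = 3.
With the homeowner holding the right, the airport must at least compensate total damage at k*: 46 + 129 + 209 = 384.

€384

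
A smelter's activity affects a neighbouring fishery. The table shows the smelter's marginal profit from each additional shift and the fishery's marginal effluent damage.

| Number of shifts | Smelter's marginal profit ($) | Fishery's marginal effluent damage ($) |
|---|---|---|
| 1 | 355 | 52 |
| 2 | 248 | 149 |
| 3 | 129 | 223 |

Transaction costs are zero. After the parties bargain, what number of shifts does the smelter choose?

Bargaining reaches the level where marginal profit last exceeds marginal effluent damage.
That holds through level 2 (248 ≥ 149) but not at 3 (129 < 223).

2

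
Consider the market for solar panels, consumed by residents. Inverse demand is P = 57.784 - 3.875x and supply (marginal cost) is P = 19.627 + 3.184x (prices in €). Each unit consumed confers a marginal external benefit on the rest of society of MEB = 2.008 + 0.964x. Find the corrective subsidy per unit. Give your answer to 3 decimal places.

subsidy = €8.361 per unit

Social marginal benefit = demand + MEB = 59.792 - 2.911x.
Set SMB = MC: 59.792 - 2.911x = 19.627 + 3.184x → x* = 6.5898.
The Pigouvian subsidy equals MEB at x*: 2.008 + 0.964×6.5898 = 8.3606.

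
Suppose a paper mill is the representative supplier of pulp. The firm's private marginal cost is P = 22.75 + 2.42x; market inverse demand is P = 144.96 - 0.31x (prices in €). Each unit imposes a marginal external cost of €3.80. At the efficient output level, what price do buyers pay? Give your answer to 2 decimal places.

P = €131.51

Social marginal cost = private MC + MEC = 26.55 + 2.42x.
Set SMC = demand: 26.55 + 2.42x = 144.96 - 0.31x → x* = 43.3736.
Consumer price on the demand curve at x*: 144.96 − 0.31×43.3736 = 131.5142.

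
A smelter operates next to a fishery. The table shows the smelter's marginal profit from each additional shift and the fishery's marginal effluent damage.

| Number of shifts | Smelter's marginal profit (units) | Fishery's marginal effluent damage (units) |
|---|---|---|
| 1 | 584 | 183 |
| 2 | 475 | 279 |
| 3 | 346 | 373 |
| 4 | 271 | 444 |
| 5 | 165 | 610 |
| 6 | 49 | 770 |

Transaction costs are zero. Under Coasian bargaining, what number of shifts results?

2

Bargaining reaches the level where marginal profit last exceeds marginal effluent damage.
That holds through level 2 (475 ≥ 279) but not at 3 (346 < 373).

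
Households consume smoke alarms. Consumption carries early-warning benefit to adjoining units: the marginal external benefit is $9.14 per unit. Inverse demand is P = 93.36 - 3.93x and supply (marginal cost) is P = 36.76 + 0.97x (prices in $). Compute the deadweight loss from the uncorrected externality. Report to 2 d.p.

Market equilibrium (private): 36.76 + 0.97x = 93.36 - 3.93x → x_m = 11.5510.
Social marginal benefit = demand + MEB = 102.50 - 3.93x.
Set SMB = MC: 102.50 - 3.93x = 36.76 + 0.97x → x* = 13.4163.
The loss is the area between SMB and MC from x* to x_m; with linear curves that's a triangle of height MEB(x_m).
DWL = ½ × 1.8653 × 9.1400 = 8.5244.

DWL = $8.52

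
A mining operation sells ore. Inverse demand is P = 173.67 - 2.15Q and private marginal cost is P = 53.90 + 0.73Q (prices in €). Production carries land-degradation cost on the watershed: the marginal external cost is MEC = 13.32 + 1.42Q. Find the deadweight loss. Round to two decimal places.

DWL = €609.06

Market equilibrium (private): 53.90 + 0.73Q = 173.67 - 2.15Q → Q_m = 41.5868.
Social marginal cost = private MC + MEC = 67.22 + 2.15Q.
Set SMC = demand: 67.22 + 2.15Q = 173.67 - 2.15Q → Q* = 24.7558.
The welfare-loss triangle has base |Q_m − Q*| and height MEC(Q_m) (the vertical gap between SMC and demand is zero at Q* and MEC at Q_m).
DWL = ½ × 16.8310 × 72.3733 = 609.0575.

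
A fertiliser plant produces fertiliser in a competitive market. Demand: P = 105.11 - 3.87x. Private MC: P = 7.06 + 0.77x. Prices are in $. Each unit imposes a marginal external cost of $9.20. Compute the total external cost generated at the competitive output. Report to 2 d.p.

$194.41

Market equilibrium (private): 7.06 + 0.77x = 105.11 - 3.87x → x_m = 21.1315.
Total external cost = MEC × x_m = 9.20 × 21.1315 = 194.4098.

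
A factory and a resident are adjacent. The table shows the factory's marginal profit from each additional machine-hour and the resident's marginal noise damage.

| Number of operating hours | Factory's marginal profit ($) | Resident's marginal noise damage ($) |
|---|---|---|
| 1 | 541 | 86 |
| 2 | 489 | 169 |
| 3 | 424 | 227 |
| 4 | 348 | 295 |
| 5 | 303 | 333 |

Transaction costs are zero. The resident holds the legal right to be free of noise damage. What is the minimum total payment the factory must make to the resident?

$777

Efficient level: marginal profit ≥ marginal noise damage through level 4, so k* = 4.
With the resident holding the right, the factory must at least compensate total damage at k*: 86 + 169 + 227 + 295 = 777.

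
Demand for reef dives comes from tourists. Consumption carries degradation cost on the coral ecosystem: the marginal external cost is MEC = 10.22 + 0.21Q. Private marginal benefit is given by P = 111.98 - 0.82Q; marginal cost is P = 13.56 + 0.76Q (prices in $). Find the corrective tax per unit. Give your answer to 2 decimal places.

Social marginal benefit = demand − MEC = 101.76 - 1.03Q.
Set SMB = MC: 101.76 - 1.03Q = 13.56 + 0.76Q → Q* = 49.2737.
The Pigouvian tax equals MEC at Q*: 10.22 + 0.21×49.2737 = 20.5675.

tax = $20.57 per unit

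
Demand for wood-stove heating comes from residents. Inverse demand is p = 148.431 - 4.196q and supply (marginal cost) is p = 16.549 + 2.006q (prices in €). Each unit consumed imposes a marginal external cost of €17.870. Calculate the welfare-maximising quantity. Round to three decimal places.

Social marginal benefit = demand − MEC = 130.561 - 4.196q.
Set SMB = MC: 130.561 - 4.196q = 16.549 + 2.006q → q* = 18.3831.

q* = 18.383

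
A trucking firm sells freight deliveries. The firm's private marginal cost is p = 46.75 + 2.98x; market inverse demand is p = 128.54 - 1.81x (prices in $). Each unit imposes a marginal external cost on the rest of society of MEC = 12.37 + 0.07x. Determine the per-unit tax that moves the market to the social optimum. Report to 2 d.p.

Social marginal cost = private MC + MEC = 59.12 + 3.05x.
Set SMC = demand: 59.12 + 3.05x = 128.54 - 1.81x → x* = 14.2840.
The Pigouvian tax equals MEC at x*: 12.37 + 0.07×14.2840 = 13.3699.

tax = $13.37 per unit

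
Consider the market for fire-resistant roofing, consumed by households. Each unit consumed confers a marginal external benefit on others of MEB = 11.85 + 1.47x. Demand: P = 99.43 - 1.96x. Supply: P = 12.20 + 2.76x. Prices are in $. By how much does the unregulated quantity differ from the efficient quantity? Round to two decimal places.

12.01 units

Market equilibrium (private): 12.20 + 2.76x = 99.43 - 1.96x → x_m = 18.4809.
Social marginal benefit = demand + MEB = 111.28 - 0.49x.
Set SMB = MC: 111.28 - 0.49x = 12.20 + 2.76x → x* = 30.4862.
Gap = |18.4809 − 30.4862| = 12.0053.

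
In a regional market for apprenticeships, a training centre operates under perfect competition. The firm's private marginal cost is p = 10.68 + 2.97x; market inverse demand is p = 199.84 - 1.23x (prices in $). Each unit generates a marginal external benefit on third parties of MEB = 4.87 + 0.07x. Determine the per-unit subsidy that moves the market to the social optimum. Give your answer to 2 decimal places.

subsidy = $8.16 per unit

Social marginal cost = private MC − MEB = 5.81 + 2.90x.
Set SMC = demand: 5.81 + 2.90x = 199.84 - 1.23x → x* = 46.9806.
The Pigouvian subsidy equals MEB at x*: 4.87 + 0.07×46.9806 = 8.1586.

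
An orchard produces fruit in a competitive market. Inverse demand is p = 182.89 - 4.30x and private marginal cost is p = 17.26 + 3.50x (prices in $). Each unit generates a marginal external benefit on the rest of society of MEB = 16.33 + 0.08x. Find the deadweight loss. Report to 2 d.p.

DWL = $21.05

Market equilibrium (private): 17.26 + 3.50x = 182.89 - 4.30x → x_m = 21.2346.
Social marginal cost = private MC − MEB = 0.93 + 3.42x.
Set SMC = demand: 0.93 + 3.42x = 182.89 - 4.30x → x* = 23.5699.
The welfare-loss triangle has base |x_m − x*| and height MEB(x_m) (the vertical gap between SMC and demand is zero at x* and MEB at x_m).
DWL = ½ × 2.3353 × 18.0288 = 21.0513.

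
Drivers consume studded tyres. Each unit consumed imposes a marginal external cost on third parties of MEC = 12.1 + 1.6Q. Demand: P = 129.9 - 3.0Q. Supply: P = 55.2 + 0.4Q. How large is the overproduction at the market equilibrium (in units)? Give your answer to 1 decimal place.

Market equilibrium (private): 55.2 + 0.4Q = 129.9 - 3.0Q → Q_m = 21.9706.
Social marginal benefit = demand − MEC = 117.8 - 4.6Q.
Set SMB = MC: 117.8 - 4.6Q = 55.2 + 0.4Q → Q* = 12.5200.
Gap = |21.9706 − 12.5200| = 9.4506.

9.5 units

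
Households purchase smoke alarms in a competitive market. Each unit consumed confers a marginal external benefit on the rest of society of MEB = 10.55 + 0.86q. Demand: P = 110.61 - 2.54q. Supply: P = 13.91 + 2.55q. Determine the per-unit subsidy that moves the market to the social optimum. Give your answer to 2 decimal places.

Social marginal benefit = demand + MEB = 121.16 - 1.68q.
Set SMB = MC: 121.16 - 1.68q = 13.91 + 2.55q → q* = 25.3546.
The Pigouvian subsidy equals MEB at q*: 10.55 + 0.86×25.3546 = 32.3550.

subsidy = 32.35 per unit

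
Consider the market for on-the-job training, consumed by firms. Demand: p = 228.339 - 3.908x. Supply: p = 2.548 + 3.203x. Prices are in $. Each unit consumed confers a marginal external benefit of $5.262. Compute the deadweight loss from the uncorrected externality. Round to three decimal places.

Market equilibrium (private): 2.548 + 3.203x = 228.339 - 3.908x → x_m = 31.7524.
Social marginal benefit = demand + MEB = 233.601 - 3.908x.
Set SMB = MC: 233.601 - 3.908x = 2.548 + 3.203x → x* = 32.4923.
The loss is the area between SMB and MC from x* to x_m; with linear curves that's a triangle of height MEB(x_m).
DWL = ½ × 0.7399 × 5.2620 = 1.9467.

DWL = $1.947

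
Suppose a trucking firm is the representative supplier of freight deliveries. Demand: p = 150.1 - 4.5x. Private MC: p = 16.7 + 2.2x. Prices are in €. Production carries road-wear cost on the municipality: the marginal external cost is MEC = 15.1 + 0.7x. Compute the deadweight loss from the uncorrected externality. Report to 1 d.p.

Market equilibrium (private): 16.7 + 2.2x = 150.1 - 4.5x → x_m = 19.9104.
Social marginal cost = private MC + MEC = 31.8 + 2.9x.
Set SMC = demand: 31.8 + 2.9x = 150.1 - 4.5x → x* = 15.9865.
The loss is the area between SMC and demand from x* to x_m; with linear curves that's a triangle of height MEC(x_m).
DWL = ½ × 3.9239 × 29.0373 = 56.9697.

DWL = €57.0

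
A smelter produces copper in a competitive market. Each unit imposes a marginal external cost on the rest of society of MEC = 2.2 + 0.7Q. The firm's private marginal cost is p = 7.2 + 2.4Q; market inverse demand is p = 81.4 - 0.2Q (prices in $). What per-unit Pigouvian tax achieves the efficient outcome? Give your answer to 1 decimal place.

tax = $17.5 per unit

Social marginal cost = private MC + MEC = 9.4 + 3.1Q.
Set SMC = demand: 9.4 + 3.1Q = 81.4 - 0.2Q → Q* = 21.8182.
The Pigouvian tax equals MEC at Q*: 2.2 + 0.7×21.8182 = 17.4727.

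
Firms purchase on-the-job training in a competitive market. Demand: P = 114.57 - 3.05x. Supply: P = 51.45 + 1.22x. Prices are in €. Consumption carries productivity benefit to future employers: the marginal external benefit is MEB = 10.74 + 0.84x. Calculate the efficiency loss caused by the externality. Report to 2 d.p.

DWL = €78.17

Market equilibrium (private): 51.45 + 1.22x = 114.57 - 3.05x → x_m = 14.7822.
Social marginal benefit = demand + MEB = 125.31 - 2.21x.
Set SMB = MC: 125.31 - 2.21x = 51.45 + 1.22x → x* = 21.5335.
The loss is the area between SMB and MC from x* to x_m; with linear curves that's a triangle of height MEB(x_m).
DWL = ½ × 6.7513 × 23.1570 = 78.1699.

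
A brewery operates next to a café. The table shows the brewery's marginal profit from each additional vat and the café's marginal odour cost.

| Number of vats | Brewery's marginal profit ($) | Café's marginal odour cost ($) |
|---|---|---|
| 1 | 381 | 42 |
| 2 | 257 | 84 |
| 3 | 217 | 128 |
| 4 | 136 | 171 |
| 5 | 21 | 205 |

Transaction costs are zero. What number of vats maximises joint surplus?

Bargaining reaches the level where marginal profit last exceeds marginal odour cost.
That holds through level 3 (217 ≥ 128) but not at 4 (136 < 171).

3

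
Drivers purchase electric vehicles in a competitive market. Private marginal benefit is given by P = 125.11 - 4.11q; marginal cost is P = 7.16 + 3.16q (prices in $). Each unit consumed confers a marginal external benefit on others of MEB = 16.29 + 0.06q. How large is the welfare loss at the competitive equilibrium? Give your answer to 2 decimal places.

Market equilibrium (private): 7.16 + 3.16q = 125.11 - 4.11q → q_m = 16.2242.
Social marginal benefit = demand + MEB = 141.40 - 4.05q.
Set SMB = MC: 141.40 - 4.05q = 7.16 + 3.16q → q* = 18.6186.
Height of the DWL triangle at q_m is SMB(q_m) − MC(q_m) = MEB(q_m) = 17.2635.
DWL = ½ × 2.3944 × 17.2635 = 20.6679.

DWL = $20.67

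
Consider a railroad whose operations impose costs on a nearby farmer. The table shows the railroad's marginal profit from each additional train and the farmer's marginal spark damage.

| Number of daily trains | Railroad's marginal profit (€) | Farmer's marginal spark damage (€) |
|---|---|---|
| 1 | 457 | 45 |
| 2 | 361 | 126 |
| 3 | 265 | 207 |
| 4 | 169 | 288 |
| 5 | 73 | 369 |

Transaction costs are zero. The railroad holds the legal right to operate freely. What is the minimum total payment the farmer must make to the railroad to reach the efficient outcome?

Left alone the railroad would choose level 5 (marginal profit stays positive).
Efficient level: k* = 3 (marginal profit ≥ marginal spark damage through 3).
The farmer must at least cover the railroad's forgone profit from cutting 5→3: 169 + 73 = 242.

€242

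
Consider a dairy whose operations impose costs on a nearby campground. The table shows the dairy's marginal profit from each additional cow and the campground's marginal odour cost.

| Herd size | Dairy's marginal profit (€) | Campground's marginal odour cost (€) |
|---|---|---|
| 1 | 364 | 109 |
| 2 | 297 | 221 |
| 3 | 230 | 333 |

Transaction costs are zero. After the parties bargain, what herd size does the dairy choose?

Bargaining reaches the level where marginal profit last exceeds marginal odour cost.
That holds through level 2 (297 ≥ 221) but not at 3 (230 < 333).

2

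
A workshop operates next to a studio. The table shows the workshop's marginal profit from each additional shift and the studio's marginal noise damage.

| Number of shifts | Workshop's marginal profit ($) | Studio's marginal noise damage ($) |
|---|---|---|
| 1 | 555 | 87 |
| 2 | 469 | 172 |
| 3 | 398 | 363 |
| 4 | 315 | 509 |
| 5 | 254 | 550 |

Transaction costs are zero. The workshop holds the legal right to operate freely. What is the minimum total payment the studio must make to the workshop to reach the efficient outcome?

$569

Left alone the workshop would choose level 5 (marginal profit stays positive).
Efficient level: k* = 3 (marginal profit ≥ marginal noise damage through 3).
The studio must at least cover the workshop's forgone profit from cutting 5→3: 315 + 254 = 569.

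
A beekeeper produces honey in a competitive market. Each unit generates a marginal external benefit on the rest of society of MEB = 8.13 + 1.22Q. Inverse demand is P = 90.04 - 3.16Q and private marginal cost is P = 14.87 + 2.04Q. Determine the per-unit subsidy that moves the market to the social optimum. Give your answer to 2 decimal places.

Social marginal cost = private MC − MEB = 6.74 + 0.82Q.
Set SMC = demand: 6.74 + 0.82Q = 90.04 - 3.16Q → Q* = 20.9296.
The Pigouvian subsidy equals MEB at Q*: 8.13 + 1.22×20.9296 = 33.6641.

subsidy = 33.66 per unit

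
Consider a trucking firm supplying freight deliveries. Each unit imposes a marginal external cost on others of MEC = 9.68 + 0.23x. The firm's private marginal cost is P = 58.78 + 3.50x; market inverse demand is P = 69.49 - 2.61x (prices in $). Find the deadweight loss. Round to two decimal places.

Market equilibrium (private): 58.78 + 3.50x = 69.49 - 2.61x → x_m = 1.7529.
Social marginal cost = private MC + MEC = 68.46 + 3.73x.
Set SMC = demand: 68.46 + 3.73x = 69.49 - 2.61x → x* = 0.1625.
Between x* and x_m the wedge SMC − demand runs linearly from 0 to MEC(x_m), so the loss is a triangle.
DWL = ½ × 1.5904 × 10.0832 = 8.0182.

DWL = $8.02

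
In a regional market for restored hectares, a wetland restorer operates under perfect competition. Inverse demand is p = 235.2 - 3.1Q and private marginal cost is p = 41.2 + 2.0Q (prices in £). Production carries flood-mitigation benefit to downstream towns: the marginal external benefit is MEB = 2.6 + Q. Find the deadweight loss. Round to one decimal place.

Market equilibrium (private): 41.2 + 2.0Q = 235.2 - 3.1Q → Q_m = 38.0392.
Social marginal cost = private MC − MEB = 38.6 + Q.
Set SMC = demand: 38.6 + Q = 235.2 - 3.1Q → Q* = 47.9512.
Between Q* and Q_m the wedge demand − SMC runs linearly from 0 to MEB(Q_m), so the loss is a triangle.
DWL = ½ × 9.9120 × 40.6392 = 201.4079.

DWL = £201.4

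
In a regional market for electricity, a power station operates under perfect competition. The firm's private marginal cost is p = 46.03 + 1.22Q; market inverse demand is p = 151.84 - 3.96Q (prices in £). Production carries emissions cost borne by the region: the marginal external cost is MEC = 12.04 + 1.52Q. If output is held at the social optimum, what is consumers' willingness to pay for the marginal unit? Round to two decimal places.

P = £96.42

Social marginal cost = private MC + MEC = 58.07 + 2.74Q.
Set SMC = demand: 58.07 + 2.74Q = 151.84 - 3.96Q → Q* = 13.9955.
Consumer price on the demand curve at Q*: 151.84 − 3.96×13.9955 = 96.4178.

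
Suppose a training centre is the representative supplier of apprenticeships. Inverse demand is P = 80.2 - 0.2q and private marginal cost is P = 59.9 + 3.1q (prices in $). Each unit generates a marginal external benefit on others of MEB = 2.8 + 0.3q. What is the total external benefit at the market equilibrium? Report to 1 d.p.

$22.9

Market equilibrium (private): 59.9 + 3.1q = 80.2 - 0.2q → q_m = 6.1515.
Total external benefit = ∫₀^{q_m} (2.8 + 0.3q) dq = 2.8×6.1515 + ½×0.3×6.1515² = 22.9003.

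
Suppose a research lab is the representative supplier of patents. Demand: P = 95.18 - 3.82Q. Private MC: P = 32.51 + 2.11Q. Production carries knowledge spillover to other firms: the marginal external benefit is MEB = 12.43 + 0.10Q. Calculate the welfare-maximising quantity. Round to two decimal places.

Q* = 12.88

Social marginal cost = private MC − MEB = 20.08 + 2.01Q.
Set SMC = demand: 20.08 + 2.01Q = 95.18 - 3.82Q → Q* = 12.8816.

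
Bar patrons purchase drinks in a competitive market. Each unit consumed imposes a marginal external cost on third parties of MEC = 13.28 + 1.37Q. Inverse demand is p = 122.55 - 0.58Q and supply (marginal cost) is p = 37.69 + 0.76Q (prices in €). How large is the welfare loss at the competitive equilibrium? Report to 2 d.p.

Market equilibrium (private): 37.69 + 0.76Q = 122.55 - 0.58Q → Q_m = 63.3284.
Social marginal benefit = demand − MEC = 109.27 - 1.95Q.
Set SMB = MC: 109.27 - 1.95Q = 37.69 + 0.76Q → Q* = 26.4133.
The welfare-loss triangle has base |Q_m − Q*| and height MEC(Q_m) (the vertical gap between SMB and MC is zero at Q* and MEC at Q_m).
DWL = ½ × 36.9151 × 100.0399 = 1846.4915.

DWL = €1846.49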